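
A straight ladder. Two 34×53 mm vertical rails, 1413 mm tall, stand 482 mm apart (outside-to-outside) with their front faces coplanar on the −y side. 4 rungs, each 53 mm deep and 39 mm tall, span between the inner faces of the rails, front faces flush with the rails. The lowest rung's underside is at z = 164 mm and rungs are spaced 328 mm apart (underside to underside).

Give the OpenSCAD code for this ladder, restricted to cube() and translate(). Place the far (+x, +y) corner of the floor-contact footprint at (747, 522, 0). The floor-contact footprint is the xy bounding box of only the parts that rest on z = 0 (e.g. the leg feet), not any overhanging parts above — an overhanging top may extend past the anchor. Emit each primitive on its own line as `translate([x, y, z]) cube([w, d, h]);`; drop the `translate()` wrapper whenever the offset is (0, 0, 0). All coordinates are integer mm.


// rung span = 482 - 2*34 = 414
// rung[k] z = 164 + k*328
translate([265, 469, 0]) cube([34, 53, 1413]);
translate([713, 469, 0]) cube([34, 53, 1413]);
translate([299, 469, 164]) cube([414, 53, 39]);
translate([299, 469, 492]) cube([414, 53, 39]);
translate([299, 469, 820]) cube([414, 53, 39]);
translate([299, 469, 1148]) cube([414, 53, 39]);


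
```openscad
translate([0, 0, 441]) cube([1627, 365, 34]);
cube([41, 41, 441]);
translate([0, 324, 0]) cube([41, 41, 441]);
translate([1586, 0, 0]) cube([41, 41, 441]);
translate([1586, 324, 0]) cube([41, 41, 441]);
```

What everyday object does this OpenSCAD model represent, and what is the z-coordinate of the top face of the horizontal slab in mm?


A bench. The seat-top height is 475 mm.

A long slab on four corner posts — a bench. The slab sits at z = 441 with thickness 34, so the top is 441 + 34 = 475 mm.


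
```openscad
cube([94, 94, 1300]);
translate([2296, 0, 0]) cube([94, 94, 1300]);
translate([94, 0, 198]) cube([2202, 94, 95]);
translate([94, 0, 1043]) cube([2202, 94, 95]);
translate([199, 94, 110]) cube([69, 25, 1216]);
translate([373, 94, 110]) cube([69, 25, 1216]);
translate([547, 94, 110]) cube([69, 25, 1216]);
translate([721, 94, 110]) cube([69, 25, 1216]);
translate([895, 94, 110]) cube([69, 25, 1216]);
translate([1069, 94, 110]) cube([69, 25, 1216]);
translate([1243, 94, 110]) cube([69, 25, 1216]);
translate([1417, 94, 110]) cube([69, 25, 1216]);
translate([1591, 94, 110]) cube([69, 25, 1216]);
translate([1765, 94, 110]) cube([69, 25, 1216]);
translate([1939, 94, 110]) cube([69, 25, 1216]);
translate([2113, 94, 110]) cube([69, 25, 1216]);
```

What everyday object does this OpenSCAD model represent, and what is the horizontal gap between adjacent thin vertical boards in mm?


A fence section. The picket gap is 105 mm.

Two posts, two rails, 12 pickets — a fence section. Span 2202 mm holds 12 pickets of 69 mm with 13 equal gaps: ⌊(2202 − 12·69) / 13⌋ = 105 mm.


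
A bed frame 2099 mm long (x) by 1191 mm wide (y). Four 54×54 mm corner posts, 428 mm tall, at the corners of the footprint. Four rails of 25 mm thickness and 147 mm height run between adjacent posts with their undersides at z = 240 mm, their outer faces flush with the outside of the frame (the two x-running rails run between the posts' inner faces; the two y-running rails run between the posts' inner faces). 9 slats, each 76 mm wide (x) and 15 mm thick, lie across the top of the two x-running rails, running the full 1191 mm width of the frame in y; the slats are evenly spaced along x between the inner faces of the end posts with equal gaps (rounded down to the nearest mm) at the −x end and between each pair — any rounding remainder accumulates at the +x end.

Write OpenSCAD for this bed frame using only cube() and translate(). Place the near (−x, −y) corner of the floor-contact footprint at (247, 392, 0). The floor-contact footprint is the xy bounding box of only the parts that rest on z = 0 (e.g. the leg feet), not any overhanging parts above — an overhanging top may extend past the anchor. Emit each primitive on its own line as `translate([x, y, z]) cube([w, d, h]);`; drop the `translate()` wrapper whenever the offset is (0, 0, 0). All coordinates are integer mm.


// slat z = rail_z + rail_h = 240 + 147 = 387
// slat gap = ⌊(1991 − 9·76) / 10⌋ = 130
translate([247, 392, 0]) cube([54, 54, 428]);
translate([247, 1529, 0]) cube([54, 54, 428]);
translate([2292, 392, 0]) cube([54, 54, 428]);
translate([2292, 1529, 0]) cube([54, 54, 428]);
translate([301, 392, 240]) cube([1991, 25, 147]);
translate([301, 1558, 240]) cube([1991, 25, 147]);
translate([247, 446, 240]) cube([25, 1083, 147]);
translate([2321, 446, 240]) cube([25, 1083, 147]);
translate([431, 392, 387]) cube([76, 1191, 15]);
translate([637, 392, 387]) cube([76, 1191, 15]);
translate([843, 392, 387]) cube([76, 1191, 15]);
translate([1049, 392, 387]) cube([76, 1191, 15]);
translate([1255, 392, 387]) cube([76, 1191, 15]);
translate([1461, 392, 387]) cube([76, 1191, 15]);
translate([1667, 392, 387]) cube([76, 1191, 15]);
translate([1873, 392, 387]) cube([76, 1191, 15]);
translate([2079, 392, 387]) cube([76, 1191, 15]);


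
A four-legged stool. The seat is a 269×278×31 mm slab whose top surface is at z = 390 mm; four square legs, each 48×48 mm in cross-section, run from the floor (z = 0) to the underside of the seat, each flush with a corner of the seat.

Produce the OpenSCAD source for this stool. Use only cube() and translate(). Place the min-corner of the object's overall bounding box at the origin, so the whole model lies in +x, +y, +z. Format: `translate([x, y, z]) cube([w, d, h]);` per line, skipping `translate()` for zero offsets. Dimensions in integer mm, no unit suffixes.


// leg_h = 390 - 31 = 359
translate([0, 0, 359]) cube([269, 278, 31]);
cube([48, 48, 359]);
translate([221, 0, 0]) cube([48, 48, 359]);
translate([0, 230, 0]) cube([48, 48, 359]);
translate([221, 230, 0]) cube([48, 48, 359]);


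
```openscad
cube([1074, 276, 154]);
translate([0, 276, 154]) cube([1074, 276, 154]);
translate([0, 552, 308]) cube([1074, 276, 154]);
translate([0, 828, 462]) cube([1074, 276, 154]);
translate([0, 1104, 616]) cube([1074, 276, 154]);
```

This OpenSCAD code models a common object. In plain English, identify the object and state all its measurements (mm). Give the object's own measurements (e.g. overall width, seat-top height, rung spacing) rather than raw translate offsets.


A straight staircase of 5 solid steps. Each step is 1074 mm wide (x), 276 mm deep (y, the going) and 154 mm tall (the rise). The first step rests on the floor; each subsequent step sits one going further in +y and one rise higher in +z, directly behind and above the previous step with no overlap.


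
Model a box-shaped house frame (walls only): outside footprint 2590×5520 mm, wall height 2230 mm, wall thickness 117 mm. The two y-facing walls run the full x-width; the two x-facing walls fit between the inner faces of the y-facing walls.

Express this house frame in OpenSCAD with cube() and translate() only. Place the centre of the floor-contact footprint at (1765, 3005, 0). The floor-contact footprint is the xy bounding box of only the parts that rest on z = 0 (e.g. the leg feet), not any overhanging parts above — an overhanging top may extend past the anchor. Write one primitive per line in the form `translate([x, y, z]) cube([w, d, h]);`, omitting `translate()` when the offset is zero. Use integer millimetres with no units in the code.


translate([470, 245, 0]) cube([2590, 117, 2230]);
translate([470, 5648, 0]) cube([2590, 117, 2230]);
translate([470, 362, 0]) cube([117, 5286, 2230]);
translate([2943, 362, 0]) cube([117, 5286, 2230]);


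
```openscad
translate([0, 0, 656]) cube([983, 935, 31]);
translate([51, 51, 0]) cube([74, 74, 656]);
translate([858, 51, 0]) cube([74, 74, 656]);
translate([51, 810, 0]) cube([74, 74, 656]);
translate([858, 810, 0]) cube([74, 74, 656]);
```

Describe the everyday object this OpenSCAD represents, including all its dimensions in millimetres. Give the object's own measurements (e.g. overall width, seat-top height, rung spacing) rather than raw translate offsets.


A rectangular dining table. The top is 983×935×31 mm with its upper surface at z = 687 mm. It stands on four 74×74 mm square legs, each inset 51 mm from the nearest pair of top edges, running from the floor to the underside of the top.


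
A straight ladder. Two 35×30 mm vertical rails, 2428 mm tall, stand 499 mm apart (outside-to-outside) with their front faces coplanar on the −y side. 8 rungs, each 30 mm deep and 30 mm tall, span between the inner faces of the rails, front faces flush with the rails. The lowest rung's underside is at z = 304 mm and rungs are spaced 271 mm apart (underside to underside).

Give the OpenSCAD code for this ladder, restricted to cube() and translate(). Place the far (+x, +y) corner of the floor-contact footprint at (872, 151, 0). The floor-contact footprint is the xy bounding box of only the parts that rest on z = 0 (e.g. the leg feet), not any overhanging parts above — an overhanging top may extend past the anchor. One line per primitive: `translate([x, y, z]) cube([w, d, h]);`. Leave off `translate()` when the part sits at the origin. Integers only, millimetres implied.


translate([373, 121, 0]) cube([35, 30, 2428]);
translate([837, 121, 0]) cube([35, 30, 2428]);
translate([408, 121, 304]) cube([429, 30, 30]);
translate([408, 121, 575]) cube([429, 30, 30]);
translate([408, 121, 846]) cube([429, 30, 30]);
translate([408, 121, 1117]) cube([429, 30, 30]);
translate([408, 121, 1388]) cube([429, 30, 30]);
translate([408, 121, 1659]) cube([429, 30, 30]);
translate([408, 121, 1930]) cube([429, 30, 30]);
translate([408, 121, 2201]) cube([429, 30, 30]);


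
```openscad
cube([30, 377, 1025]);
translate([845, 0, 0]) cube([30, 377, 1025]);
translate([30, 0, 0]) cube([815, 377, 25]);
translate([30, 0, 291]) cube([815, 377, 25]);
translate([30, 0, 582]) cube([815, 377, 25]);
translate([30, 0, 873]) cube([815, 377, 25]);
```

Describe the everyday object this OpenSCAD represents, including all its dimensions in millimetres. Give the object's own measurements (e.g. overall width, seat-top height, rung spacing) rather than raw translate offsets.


An open bookshelf. Two side panels, each 30 mm thick, 377 mm deep and 1025 mm tall, stand 875 mm apart (outside-to-outside). Between them sit 4 shelves, each 25 mm thick and 377 mm deep, spanning the full gap between the sides. The bottom shelf rests on the floor (its underside at z = 0) and the clear gap between one shelf's top and the next shelf's underside is 266 mm.


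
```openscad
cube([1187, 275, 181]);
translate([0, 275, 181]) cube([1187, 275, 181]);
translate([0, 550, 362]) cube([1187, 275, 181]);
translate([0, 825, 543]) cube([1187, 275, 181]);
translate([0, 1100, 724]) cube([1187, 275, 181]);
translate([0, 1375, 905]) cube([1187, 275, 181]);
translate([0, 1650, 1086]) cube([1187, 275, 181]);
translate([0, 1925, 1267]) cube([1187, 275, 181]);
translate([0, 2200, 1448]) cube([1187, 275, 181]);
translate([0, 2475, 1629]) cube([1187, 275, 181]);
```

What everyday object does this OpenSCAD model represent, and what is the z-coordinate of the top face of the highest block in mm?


A staircase. The total rise is 1810 mm.

10 identical blocks, each offset up and back from the previous — a staircase. Each step is 181 mm tall and there are 10 of them, so the total rise is 10 × 181 = 1810 mm.


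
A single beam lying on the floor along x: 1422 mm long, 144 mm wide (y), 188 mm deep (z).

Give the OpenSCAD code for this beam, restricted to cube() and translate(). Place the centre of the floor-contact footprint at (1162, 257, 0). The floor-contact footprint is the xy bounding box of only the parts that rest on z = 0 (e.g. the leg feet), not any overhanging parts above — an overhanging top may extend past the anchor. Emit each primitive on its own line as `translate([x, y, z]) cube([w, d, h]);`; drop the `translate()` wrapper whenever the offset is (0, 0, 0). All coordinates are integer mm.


translate([451, 185, 0]) cube([1422, 144, 188]);


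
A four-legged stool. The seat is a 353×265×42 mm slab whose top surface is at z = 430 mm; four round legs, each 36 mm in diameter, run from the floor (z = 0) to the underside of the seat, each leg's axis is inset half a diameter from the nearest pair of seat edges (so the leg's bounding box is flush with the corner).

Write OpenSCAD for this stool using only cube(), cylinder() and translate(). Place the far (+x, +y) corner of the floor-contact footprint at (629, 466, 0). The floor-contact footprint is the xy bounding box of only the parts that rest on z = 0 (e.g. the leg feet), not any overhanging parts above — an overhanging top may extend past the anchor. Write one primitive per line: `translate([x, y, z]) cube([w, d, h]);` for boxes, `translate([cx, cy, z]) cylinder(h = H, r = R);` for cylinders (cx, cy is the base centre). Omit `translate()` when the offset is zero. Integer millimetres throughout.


translate([276, 201, 388]) cube([353, 265, 42]);
translate([294, 219, 0]) cylinder(h = 388, r = 18);
translate([611, 219, 0]) cylinder(h = 388, r = 18);
translate([294, 448, 0]) cylinder(h = 388, r = 18);
translate([611, 448, 0]) cylinder(h = 388, r = 18);


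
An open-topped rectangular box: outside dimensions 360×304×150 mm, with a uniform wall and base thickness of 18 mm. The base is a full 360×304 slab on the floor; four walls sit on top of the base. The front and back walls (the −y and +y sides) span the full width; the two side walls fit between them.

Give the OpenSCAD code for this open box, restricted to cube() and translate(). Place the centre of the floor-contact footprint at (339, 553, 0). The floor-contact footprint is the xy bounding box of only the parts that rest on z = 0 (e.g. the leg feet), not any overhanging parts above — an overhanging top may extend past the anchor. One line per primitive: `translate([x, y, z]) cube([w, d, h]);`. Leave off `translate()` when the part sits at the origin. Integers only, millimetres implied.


translate([159, 401, 0]) cube([360, 304, 18]);
translate([159, 401, 18]) cube([360, 18, 132]);
translate([159, 687, 18]) cube([360, 18, 132]);
translate([159, 419, 18]) cube([18, 268, 132]);
translate([501, 419, 18]) cube([18, 268, 132]);


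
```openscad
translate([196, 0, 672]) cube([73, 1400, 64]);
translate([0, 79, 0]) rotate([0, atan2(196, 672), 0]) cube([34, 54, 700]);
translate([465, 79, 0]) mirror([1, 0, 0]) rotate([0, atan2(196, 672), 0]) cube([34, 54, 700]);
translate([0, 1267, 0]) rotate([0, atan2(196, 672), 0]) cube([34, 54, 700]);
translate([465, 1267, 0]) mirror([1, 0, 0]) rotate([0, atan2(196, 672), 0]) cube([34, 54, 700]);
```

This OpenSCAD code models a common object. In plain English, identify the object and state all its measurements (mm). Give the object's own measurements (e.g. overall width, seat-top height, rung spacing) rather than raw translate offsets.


A sawhorse. A 73×1400×64 mm beam (x, y, z) sits on two A-frame leg pairs. Each pair is two raked legs of 34×54 mm section (54 mm along y) splaying symmetrically in x. Each leg rises 672 mm vertically over 196 mm of horizontal reach and is 700 mm long along its own axis. Every leg's outer bottom edge rests on the floor and its outer top edge meets a bottom edge of the beam — the left legs (tilting toward +x) meet the beam's −x bottom edge, the right legs (their mirror images, tilting toward −x) meet its +x bottom edge — so the leg tops tuck under the beam, the beam's underside is 672 mm above the floor, and the feet are 465 mm apart outside-to-outside with the beam centred between them. The two leg pairs are set in 79 mm from either end of the beam.


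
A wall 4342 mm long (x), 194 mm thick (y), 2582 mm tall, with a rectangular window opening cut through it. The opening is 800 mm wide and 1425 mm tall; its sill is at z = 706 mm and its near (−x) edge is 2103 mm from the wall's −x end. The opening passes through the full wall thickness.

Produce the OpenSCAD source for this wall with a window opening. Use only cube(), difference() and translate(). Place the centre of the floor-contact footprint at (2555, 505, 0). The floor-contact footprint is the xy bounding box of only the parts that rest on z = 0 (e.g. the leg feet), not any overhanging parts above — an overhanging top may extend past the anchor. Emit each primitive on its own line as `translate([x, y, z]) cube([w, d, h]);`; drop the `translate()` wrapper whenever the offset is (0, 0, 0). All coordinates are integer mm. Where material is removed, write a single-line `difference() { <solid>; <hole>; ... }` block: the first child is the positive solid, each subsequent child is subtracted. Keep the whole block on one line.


difference() { translate([384, 408, 0]) cube([4342, 194, 2582]); translate([2487, 408, 706]) cube([800, 194, 1425]); }


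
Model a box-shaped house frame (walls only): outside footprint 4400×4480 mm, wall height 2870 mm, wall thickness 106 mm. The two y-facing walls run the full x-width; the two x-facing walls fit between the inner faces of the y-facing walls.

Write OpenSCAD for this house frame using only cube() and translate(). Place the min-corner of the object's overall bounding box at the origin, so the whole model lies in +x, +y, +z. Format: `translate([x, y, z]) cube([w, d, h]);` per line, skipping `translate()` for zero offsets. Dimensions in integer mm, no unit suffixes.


cube([4400, 106, 2870]);
translate([0, 4374, 0]) cube([4400, 106, 2870]);
translate([0, 106, 0]) cube([106, 4268, 2870]);
translate([4294, 106, 0]) cube([106, 4268, 2870]);


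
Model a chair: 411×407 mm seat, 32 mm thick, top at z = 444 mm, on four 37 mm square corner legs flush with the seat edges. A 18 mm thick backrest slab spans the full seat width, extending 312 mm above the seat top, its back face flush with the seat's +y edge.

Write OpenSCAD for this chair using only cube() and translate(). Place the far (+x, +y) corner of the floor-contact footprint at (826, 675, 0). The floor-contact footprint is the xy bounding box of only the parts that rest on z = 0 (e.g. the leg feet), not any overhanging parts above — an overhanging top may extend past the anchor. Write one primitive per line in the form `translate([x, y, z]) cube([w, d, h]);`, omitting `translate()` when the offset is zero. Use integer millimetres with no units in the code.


translate([415, 268, 412]) cube([411, 407, 32]);
translate([415, 268, 0]) cube([37, 37, 412]);
translate([789, 268, 0]) cube([37, 37, 412]);
translate([415, 638, 0]) cube([37, 37, 412]);
translate([789, 638, 0]) cube([37, 37, 412]);
translate([415, 657, 444]) cube([411, 18, 312]);


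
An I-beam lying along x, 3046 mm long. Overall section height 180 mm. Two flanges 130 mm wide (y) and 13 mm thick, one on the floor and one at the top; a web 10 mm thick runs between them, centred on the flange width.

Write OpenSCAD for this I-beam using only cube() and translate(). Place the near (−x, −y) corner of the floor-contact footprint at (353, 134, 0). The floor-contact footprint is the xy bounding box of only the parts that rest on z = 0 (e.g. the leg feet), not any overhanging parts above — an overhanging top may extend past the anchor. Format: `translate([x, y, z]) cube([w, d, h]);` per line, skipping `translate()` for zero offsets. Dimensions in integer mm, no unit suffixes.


translate([353, 134, 0]) cube([3046, 130, 13]);
translate([353, 194, 13]) cube([3046, 10, 154]);
translate([353, 134, 167]) cube([3046, 130, 13]);


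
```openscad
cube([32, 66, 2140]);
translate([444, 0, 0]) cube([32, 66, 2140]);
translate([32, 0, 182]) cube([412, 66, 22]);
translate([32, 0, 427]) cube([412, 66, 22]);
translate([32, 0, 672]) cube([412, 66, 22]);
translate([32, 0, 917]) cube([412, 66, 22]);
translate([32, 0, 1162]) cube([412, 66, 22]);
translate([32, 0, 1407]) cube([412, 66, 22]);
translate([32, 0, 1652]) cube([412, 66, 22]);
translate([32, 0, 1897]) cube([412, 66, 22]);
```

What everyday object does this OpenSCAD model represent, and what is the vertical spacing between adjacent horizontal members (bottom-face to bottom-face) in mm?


A ladder. The rung spacing is 245 mm.

Two tall 32×66 posts with 8 short bars between them — a ladder. Adjacent rungs sit at z = 182 and z = 427, so the spacing is 427 − 182 = 245 mm.


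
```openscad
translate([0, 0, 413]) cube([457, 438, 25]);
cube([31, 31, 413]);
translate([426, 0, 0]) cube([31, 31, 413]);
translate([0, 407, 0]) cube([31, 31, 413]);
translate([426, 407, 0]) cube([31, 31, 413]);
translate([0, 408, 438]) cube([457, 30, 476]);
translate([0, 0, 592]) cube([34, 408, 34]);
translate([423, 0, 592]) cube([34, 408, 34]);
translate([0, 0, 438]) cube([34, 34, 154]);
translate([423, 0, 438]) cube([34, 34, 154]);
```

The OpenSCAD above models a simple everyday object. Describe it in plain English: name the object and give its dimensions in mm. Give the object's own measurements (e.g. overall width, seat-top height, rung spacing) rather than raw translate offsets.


A chair. The seat is a 457×438×25 mm slab with its top at z = 438 mm, on four 31×31 mm corner legs (flush with the seat edges, standing on z = 0). A flat backrest 30 mm thick, 476 mm tall, spans the full seat width and rises from the seat top along its +y edge, rear face flush with the rear of the seat. Two armrests of 34×34 mm section run along each side from the seat's front edge to the front of the backrest, top faces 188 mm above the seat top and outer faces flush with the seat's x-edges; a 34×34 mm post under the front of each armrest stands on the seat at the front corner.


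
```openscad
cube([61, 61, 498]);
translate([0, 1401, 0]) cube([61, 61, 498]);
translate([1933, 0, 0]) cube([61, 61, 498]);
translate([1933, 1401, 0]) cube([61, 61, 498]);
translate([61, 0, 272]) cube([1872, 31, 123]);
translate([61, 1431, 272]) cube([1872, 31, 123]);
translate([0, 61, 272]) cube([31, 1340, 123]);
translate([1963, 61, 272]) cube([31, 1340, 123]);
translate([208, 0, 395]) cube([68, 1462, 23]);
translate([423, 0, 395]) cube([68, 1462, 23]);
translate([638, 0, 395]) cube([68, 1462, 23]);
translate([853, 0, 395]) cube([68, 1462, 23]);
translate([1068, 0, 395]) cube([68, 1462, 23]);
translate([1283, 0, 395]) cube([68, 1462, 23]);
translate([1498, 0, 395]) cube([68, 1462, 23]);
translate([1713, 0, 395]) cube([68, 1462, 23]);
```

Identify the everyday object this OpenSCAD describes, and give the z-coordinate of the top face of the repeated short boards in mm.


A bed frame. The slat-top height is 418 mm.

Four posts, four rails, and a row of slats — a bed frame. Slats sit on the rails at z = 272 + 123 = 395; with slat thickness 23, the top is 418 mm.


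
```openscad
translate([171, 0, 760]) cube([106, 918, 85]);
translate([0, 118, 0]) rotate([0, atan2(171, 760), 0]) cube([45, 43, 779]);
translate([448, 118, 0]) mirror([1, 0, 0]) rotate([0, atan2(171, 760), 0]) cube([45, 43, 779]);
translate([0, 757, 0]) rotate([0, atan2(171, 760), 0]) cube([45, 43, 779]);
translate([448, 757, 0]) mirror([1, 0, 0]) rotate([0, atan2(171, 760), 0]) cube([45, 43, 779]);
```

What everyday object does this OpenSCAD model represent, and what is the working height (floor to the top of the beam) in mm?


A sawhorse. The overall height is 845 mm.

A beam across two mirrored pairs of raked legs — a sawhorse. The beam's underside is at z = 760 (matching the legs' vertical rise in atan2(171, 760)) and the beam is 85 mm tall, so its top is at 760 + 85 = 845 mm. The raked legs top out at the beam's underside, so that is the highest point.


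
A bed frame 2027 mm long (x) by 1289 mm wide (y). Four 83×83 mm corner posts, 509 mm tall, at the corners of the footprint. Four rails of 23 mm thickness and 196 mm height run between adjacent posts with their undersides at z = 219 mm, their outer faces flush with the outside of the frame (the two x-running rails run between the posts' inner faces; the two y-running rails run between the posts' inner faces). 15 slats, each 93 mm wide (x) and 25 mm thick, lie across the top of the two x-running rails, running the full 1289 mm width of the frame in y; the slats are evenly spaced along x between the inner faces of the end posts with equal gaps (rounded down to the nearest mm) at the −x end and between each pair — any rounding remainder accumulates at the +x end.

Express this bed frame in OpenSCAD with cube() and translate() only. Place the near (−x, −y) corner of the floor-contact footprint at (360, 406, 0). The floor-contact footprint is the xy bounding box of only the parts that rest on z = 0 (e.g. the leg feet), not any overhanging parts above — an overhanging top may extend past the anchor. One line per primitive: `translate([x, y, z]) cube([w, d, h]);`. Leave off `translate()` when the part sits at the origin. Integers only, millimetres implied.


// slat z = rail_z + rail_h = 219 + 196 = 415
// slat gap = ⌊(1861 − 15·93) / 16⌋ = 29
translate([360, 406, 0]) cube([83, 83, 509]);
translate([360, 1612, 0]) cube([83, 83, 509]);
translate([2304, 406, 0]) cube([83, 83, 509]);
translate([2304, 1612, 0]) cube([83, 83, 509]);
translate([443, 406, 219]) cube([1861, 23, 196]);
translate([443, 1672, 219]) cube([1861, 23, 196]);
translate([360, 489, 219]) cube([23, 1123, 196]);
translate([2364, 489, 219]) cube([23, 1123, 196]);
translate([472, 406, 415]) cube([93, 1289, 25]);
translate([594, 406, 415]) cube([93, 1289, 25]);
translate([716, 406, 415]) cube([93, 1289, 25]);
translate([838, 406, 415]) cube([93, 1289, 25]);
translate([960, 406, 415]) cube([93, 1289, 25]);
translate([1082, 406, 415]) cube([93, 1289, 25]);
translate([1204, 406, 415]) cube([93, 1289, 25]);
translate([1326, 406, 415]) cube([93, 1289, 25]);
translate([1448, 406, 415]) cube([93, 1289, 25]);
translate([1570, 406, 415]) cube([93, 1289, 25]);
translate([1692, 406, 415]) cube([93, 1289, 25]);
translate([1814, 406, 415]) cube([93, 1289, 25]);
translate([1936, 406, 415]) cube([93, 1289, 25]);
translate([2058, 406, 415]) cube([93, 1289, 25]);
translate([2180, 406, 415]) cube([93, 1289, 25]);


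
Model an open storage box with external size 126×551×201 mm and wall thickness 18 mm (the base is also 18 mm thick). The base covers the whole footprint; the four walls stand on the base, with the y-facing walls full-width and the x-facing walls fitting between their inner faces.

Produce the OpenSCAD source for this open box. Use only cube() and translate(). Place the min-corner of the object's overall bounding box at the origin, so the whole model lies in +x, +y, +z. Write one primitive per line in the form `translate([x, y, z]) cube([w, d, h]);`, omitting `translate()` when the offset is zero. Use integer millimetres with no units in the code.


cube([126, 551, 18]);
translate([0, 0, 18]) cube([126, 18, 183]);
translate([0, 533, 18]) cube([126, 18, 183]);
translate([0, 18, 18]) cube([18, 515, 183]);
translate([108, 18, 18]) cube([18, 515, 183]);


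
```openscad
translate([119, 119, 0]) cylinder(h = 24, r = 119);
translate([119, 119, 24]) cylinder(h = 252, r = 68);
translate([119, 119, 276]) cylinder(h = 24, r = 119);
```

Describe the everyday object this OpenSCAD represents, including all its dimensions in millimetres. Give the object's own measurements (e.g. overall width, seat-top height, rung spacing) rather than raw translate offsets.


A spool: two coaxial disc flanges of radius 119 mm and thickness 24 mm, joined by a core cylinder of radius 68 mm and height 252 mm. The lower flange rests on z = 0 and the three cylinders share a vertical axis.


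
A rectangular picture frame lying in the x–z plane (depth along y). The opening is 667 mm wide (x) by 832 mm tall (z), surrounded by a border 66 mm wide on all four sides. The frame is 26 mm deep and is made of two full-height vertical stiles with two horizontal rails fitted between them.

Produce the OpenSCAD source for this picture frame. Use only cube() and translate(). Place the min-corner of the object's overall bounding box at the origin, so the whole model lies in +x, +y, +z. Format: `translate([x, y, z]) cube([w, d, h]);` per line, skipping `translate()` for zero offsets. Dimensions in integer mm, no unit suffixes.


cube([66, 26, 964]);
translate([733, 0, 0]) cube([66, 26, 964]);
translate([66, 0, 0]) cube([667, 26, 66]);
translate([66, 0, 898]) cube([667, 26, 66]);


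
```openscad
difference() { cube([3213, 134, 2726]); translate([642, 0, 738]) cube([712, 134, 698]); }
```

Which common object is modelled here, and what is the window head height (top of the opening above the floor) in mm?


A wall with a window opening. The window head height is 1436 mm.

A wall with a rectangular opening subtracted — a window. Sill at z = 738, opening 698 mm tall, so the head is at 738 + 698 = 1436 mm.


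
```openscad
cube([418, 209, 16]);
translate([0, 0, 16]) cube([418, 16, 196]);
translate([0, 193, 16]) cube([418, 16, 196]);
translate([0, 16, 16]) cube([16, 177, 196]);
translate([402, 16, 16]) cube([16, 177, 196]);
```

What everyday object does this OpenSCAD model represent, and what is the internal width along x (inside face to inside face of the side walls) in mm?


An open box. The internal width is 386 mm.

A 418×209 base slab with four walls standing on it — an open box. The base is 418 mm wide and the walls are 16 mm thick, so the internal width is 418 − 2 × 16 = 386 mm.


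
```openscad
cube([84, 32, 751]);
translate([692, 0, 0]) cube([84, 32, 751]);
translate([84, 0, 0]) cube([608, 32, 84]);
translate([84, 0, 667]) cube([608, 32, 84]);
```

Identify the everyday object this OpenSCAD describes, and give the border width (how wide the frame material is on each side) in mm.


A picture frame. The border width is 84 mm.

Four thin pieces enclosing a rectangular opening — a picture frame. The two full-height stiles are 751 mm tall; the top rail sits at z = 667 and is 84 mm tall, so the border above the opening is 751 − 667 = 84 mm, matching the stile x-width.


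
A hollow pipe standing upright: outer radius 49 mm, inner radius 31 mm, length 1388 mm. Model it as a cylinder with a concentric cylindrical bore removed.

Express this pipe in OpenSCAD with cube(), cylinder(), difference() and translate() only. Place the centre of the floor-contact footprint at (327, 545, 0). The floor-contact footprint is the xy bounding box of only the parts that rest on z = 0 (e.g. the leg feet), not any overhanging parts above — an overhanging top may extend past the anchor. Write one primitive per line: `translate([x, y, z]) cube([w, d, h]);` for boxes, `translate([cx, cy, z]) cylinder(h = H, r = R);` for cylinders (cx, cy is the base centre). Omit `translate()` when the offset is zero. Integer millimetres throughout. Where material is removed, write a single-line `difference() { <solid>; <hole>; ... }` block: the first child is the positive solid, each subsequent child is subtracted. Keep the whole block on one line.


difference() { translate([327, 545, 0]) cylinder(h = 1388, r = 49); translate([327, 545, 0]) cylinder(h = 1388, r = 31); }


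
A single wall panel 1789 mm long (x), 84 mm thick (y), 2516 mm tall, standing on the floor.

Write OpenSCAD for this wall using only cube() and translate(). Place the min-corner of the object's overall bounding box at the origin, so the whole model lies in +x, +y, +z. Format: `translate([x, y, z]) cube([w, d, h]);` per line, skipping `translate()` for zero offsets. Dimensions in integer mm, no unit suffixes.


cube([1789, 84, 2516]);


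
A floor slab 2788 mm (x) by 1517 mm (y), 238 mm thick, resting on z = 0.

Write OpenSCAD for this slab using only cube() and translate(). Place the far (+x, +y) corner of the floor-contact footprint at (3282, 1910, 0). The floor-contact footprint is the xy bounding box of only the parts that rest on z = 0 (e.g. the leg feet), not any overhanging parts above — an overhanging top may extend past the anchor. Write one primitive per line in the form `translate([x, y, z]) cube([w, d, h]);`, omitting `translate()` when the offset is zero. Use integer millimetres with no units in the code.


translate([494, 393, 0]) cube([2788, 1517, 238]);


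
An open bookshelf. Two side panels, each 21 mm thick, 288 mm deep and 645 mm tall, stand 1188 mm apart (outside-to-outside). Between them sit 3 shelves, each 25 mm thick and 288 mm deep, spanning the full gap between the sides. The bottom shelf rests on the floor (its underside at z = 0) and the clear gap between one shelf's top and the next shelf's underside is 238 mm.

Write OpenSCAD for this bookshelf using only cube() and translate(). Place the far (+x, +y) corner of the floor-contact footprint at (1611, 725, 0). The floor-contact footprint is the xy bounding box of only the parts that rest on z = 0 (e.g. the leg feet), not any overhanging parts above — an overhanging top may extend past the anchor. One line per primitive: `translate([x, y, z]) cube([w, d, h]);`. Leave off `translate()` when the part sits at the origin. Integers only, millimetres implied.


translate([423, 437, 0]) cube([21, 288, 645]);
translate([1590, 437, 0]) cube([21, 288, 645]);
translate([444, 437, 0]) cube([1146, 288, 25]);
translate([444, 437, 263]) cube([1146, 288, 25]);
translate([444, 437, 526]) cube([1146, 288, 25]);


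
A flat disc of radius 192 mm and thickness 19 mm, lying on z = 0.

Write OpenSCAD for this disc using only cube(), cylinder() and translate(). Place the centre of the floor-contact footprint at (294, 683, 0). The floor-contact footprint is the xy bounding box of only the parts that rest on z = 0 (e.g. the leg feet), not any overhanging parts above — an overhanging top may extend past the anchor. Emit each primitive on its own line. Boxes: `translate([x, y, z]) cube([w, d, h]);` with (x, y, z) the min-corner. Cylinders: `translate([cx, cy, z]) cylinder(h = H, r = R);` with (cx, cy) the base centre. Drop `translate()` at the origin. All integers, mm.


translate([294, 683, 0]) cylinder(h = 19, r = 192);


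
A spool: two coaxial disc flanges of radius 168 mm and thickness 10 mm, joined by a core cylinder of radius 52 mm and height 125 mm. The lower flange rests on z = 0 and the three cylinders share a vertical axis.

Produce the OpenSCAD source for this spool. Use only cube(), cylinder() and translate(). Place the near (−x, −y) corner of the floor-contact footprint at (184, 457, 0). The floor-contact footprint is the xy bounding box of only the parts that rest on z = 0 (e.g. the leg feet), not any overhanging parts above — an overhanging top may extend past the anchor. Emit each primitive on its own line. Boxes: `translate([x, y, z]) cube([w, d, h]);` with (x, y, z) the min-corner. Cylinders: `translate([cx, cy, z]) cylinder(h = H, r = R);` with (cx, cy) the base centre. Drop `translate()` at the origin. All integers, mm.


translate([352, 625, 0]) cylinder(h = 10, r = 168);
translate([352, 625, 10]) cylinder(h = 125, r = 52);
translate([352, 625, 135]) cylinder(h = 10, r = 168);


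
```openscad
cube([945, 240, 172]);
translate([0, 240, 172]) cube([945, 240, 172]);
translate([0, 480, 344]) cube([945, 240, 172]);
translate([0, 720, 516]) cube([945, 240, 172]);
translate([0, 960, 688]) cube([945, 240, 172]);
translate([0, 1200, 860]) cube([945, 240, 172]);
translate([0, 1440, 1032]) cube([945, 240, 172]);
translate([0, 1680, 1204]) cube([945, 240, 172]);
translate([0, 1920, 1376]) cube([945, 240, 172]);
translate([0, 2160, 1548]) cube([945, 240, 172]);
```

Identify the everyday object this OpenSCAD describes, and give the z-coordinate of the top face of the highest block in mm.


A staircase. The total rise is 1720 mm.

10 identical blocks, each offset up and back from the previous — a staircase. Each step is 172 mm tall and there are 10 of them, so the total rise is 10 × 172 = 1720 mm.


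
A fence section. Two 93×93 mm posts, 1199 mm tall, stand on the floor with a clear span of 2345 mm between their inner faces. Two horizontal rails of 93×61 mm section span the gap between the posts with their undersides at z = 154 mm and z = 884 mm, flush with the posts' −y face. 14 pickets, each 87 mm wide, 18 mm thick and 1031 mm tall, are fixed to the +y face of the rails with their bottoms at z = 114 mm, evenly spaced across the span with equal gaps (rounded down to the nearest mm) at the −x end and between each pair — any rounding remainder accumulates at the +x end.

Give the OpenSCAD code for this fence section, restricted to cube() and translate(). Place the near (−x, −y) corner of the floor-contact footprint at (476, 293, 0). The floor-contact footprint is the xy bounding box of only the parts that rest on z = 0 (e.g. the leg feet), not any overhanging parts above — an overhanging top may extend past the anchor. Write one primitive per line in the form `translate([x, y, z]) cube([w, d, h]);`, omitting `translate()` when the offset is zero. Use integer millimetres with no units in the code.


translate([476, 293, 0]) cube([93, 93, 1199]);
translate([2914, 293, 0]) cube([93, 93, 1199]);
translate([569, 293, 154]) cube([2345, 93, 61]);
translate([569, 293, 884]) cube([2345, 93, 61]);
translate([644, 386, 114]) cube([87, 18, 1031]);
translate([806, 386, 114]) cube([87, 18, 1031]);
translate([968, 386, 114]) cube([87, 18, 1031]);
translate([1130, 386, 114]) cube([87, 18, 1031]);
translate([1292, 386, 114]) cube([87, 18, 1031]);
translate([1454, 386, 114]) cube([87, 18, 1031]);
translate([1616, 386, 114]) cube([87, 18, 1031]);
translate([1778, 386, 114]) cube([87, 18, 1031]);
translate([1940, 386, 114]) cube([87, 18, 1031]);
translate([2102, 386, 114]) cube([87, 18, 1031]);
translate([2264, 386, 114]) cube([87, 18, 1031]);
translate([2426, 386, 114]) cube([87, 18, 1031]);
translate([2588, 386, 114]) cube([87, 18, 1031]);
translate([2750, 386, 114]) cube([87, 18, 1031]);


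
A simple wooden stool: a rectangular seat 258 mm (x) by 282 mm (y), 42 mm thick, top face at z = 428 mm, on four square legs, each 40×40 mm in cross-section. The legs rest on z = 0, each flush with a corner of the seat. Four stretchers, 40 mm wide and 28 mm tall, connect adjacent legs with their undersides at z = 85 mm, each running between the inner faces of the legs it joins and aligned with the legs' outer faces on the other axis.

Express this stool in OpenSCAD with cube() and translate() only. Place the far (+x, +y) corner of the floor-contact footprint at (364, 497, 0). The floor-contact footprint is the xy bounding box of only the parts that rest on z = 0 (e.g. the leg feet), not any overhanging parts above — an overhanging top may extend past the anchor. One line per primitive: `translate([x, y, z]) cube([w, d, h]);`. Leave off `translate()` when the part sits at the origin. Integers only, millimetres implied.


translate([106, 215, 386]) cube([258, 282, 42]);
translate([106, 215, 0]) cube([40, 40, 386]);
translate([324, 215, 0]) cube([40, 40, 386]);
translate([106, 457, 0]) cube([40, 40, 386]);
translate([324, 457, 0]) cube([40, 40, 386]);
translate([146, 215, 85]) cube([178, 40, 28]);
translate([146, 457, 85]) cube([178, 40, 28]);
translate([106, 255, 85]) cube([40, 202, 28]);
translate([324, 255, 85]) cube([40, 202, 28]);


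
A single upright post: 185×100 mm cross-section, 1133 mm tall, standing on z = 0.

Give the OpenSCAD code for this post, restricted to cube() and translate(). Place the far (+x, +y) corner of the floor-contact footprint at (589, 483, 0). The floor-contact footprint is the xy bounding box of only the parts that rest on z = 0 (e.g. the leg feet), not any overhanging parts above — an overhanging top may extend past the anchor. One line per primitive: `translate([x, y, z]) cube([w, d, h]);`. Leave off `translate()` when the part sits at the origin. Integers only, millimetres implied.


translate([404, 383, 0]) cube([185, 100, 1133]);


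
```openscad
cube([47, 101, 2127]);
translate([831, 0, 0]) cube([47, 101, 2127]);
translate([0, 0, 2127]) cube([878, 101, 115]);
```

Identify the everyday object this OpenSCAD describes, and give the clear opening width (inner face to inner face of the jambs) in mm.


A door frame. The clear opening width is 784 mm.

Two 2127 mm tall posts with a header on top — a door frame. The left jamb is 47 mm wide at x = 0; the right jamb starts at x = 831. The clear opening is 831 − 47 = 784 mm.
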